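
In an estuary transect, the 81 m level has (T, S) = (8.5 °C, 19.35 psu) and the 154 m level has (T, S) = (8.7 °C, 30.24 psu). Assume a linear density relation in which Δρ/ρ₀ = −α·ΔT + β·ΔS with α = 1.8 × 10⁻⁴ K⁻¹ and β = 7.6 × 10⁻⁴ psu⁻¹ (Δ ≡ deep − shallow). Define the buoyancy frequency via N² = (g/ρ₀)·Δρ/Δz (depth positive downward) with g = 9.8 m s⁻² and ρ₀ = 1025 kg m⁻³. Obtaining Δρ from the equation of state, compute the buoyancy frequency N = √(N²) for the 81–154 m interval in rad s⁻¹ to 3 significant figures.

ΔT = +0.2 K, ΔS = +10.89 psu (deep − shallow).
Δρ/ρ₀ = −αΔT + βΔS = -3.60 × 10⁻⁵ + 8.2764 × 10⁻³ = 8.2404 × 10⁻³, so Δρ ≈ 8.446 kg m⁻³.
N² = (g/ρ₀)·Δρ/Δz = g·(Δρ/ρ₀)/Δz = 9.8 × 8.2404 × 10⁻³ / 73 = 1.1062 × 10⁻³ s⁻².
N = √(1.1062 × 10⁻³) = 0.033260 rad s⁻¹ ≈ 0.0333 rad s⁻¹.

0.0333 rad s⁻¹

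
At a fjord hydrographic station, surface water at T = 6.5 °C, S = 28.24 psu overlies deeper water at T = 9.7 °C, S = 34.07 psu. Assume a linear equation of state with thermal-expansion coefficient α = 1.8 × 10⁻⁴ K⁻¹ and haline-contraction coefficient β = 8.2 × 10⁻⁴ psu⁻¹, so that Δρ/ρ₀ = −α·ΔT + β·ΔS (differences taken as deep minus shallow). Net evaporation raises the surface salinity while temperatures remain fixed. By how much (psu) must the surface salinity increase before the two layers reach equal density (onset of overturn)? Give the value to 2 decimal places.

5.13 psu

Neutral buoyancy requires −α(T_deep − T_surf) + β(S_deep − S_surf′) = 0.
S_surf′ = S_deep − (α/β)·ΔT = 34.07 − (1.8 × 10⁻⁴/8.2 × 10⁻⁴)·(+3.2) = 33.3676 psu.
Increase required: 33.3676 − 28.24 = 5.1276 psu.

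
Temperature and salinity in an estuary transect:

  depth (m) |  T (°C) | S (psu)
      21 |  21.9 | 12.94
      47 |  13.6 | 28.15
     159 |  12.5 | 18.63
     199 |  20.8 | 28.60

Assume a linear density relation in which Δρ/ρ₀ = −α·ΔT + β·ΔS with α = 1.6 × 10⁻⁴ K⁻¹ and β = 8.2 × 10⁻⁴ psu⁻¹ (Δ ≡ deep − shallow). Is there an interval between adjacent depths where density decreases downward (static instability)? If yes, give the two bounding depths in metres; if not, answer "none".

Evaluate Δρ/ρ₀ = −αΔT + βΔS across each adjacent pair:
  21–47 m: −αΔT+βΔS = −(1.6 × 10⁻⁴)(-8.3)+(8.2 × 10⁻⁴)(+15.21) = 0.014 → stable
  47–159 m: −αΔT+βΔS = −(1.6 × 10⁻⁴)(-1.1)+(8.2 × 10⁻⁴)(-9.52) = -7.6 × 10⁻³ → UNSTABLE
  159–199 m: −αΔT+βΔS = −(1.6 × 10⁻⁴)(+8.3)+(8.2 × 10⁻⁴)(+9.97) = 6.8 × 10⁻³ → stable
The 47–159 m interval has Δρ < 0: lighter water underlies denser water.

47–159 m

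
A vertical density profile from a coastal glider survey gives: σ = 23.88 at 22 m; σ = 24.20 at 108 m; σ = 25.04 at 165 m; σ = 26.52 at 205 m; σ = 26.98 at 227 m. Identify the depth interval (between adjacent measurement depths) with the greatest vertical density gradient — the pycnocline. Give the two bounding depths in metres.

165–205 m

Compute the density gradient over each adjacent pair:
  22–108 m: Δρ/Δz = 0.32/86 = 3.7 × 10⁻³ kg m⁻⁴
  108–165 m: Δρ/Δz = 0.84/57 = 0.015 kg m⁻⁴
  165–205 m: Δρ/Δz = 1.48/40 = 0.037 kg m⁻⁴
  205–227 m: Δρ/Δz = 0.46/22 = 0.021 kg m⁻⁴
The largest gradient is in the 165–205 m interval — the pycnocline.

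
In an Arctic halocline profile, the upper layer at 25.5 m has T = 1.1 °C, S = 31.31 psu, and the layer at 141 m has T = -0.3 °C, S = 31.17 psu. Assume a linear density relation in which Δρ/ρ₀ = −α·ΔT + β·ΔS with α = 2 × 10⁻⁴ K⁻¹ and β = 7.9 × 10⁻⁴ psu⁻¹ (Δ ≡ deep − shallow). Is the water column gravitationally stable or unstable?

stable

ΔT = -0.3 − 1.1 = -1.4 K and ΔS = 31.17 − 31.31 = -0.14 psu (deep − shallow).
−αΔT = 2.80 × 10⁻⁴; βΔS = -1.106 × 10⁻⁴; sum Δρ/ρ₀ = 1.694 × 10⁻⁴.
Δρ/ρ₀ > 0, so Δρ > 0: deeper water is denser → statically stable.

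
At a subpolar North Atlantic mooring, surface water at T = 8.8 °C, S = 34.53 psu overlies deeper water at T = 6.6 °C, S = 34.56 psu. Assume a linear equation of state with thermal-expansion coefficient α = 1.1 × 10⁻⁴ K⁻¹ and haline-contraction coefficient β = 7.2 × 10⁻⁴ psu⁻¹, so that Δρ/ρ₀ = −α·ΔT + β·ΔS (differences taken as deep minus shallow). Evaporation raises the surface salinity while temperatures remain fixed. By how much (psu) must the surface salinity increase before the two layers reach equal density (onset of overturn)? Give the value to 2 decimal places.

Neutral buoyancy requires −α(T_deep − T_surf) + β(S_deep − S_surf′) = 0.
S_surf′ = S_deep − (α/β)·ΔT = 34.56 − (1.1 × 10⁻⁴/7.2 × 10⁻⁴)·(-2.2) = 34.8961 psu.
Increase required: 34.8961 − 34.53 = 0.3661 psu.

0.37 psu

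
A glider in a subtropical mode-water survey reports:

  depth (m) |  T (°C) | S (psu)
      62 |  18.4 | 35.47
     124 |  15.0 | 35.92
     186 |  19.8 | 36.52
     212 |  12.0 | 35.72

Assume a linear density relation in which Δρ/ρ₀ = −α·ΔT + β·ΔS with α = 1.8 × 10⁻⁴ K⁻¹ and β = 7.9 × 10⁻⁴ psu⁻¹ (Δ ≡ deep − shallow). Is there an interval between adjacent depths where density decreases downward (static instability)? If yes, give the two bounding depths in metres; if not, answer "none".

124–186 m

Evaluate Δρ/ρ₀ = −αΔT + βΔS across each adjacent pair:
  62–124 m: −αΔT+βΔS = −(1.8 × 10⁻⁴)(-3.4)+(7.9 × 10⁻⁴)(+0.45) = 9.7 × 10⁻⁴ → stable
  124–186 m: −αΔT+βΔS = −(1.8 × 10⁻⁴)(+4.8)+(7.9 × 10⁻⁴)(+0.60) = -3.9 × 10⁻⁴ → UNSTABLE
  186–212 m: −αΔT+βΔS = −(1.8 × 10⁻⁴)(-7.8)+(7.9 × 10⁻⁴)(-0.80) = 7.7 × 10⁻⁴ → stable
The 124–186 m interval has Δρ < 0: lighter water underlies denser water.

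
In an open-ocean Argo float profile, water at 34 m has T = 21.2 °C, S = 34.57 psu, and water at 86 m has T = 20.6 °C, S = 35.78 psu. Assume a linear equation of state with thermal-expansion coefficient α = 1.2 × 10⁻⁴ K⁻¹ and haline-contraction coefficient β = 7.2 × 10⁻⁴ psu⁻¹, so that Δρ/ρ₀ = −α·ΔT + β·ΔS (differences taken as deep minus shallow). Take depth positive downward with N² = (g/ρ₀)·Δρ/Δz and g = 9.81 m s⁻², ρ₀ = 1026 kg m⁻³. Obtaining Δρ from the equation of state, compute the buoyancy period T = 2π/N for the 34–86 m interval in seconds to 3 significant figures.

471 s

ΔT = -0.6 K, ΔS = +1.21 psu (deep − shallow).
Δρ/ρ₀ = −αΔT + βΔS = 7.20 × 10⁻⁵ + 8.712 × 10⁻⁴ = 9.432 × 10⁻⁴, so Δρ ≈ 0.9677 kg m⁻³.
N² = (g/ρ₀)·Δρ/Δz = g·(Δρ/ρ₀)/Δz = 9.81 × 9.432 × 10⁻⁴ / 52 = 1.7794 × 10⁻⁴ s⁻².
N = √(1.7794 × 10⁻⁴) = 0.013339 rad s⁻¹ → T = 2π/N = 471.04 s ≈ 471 s.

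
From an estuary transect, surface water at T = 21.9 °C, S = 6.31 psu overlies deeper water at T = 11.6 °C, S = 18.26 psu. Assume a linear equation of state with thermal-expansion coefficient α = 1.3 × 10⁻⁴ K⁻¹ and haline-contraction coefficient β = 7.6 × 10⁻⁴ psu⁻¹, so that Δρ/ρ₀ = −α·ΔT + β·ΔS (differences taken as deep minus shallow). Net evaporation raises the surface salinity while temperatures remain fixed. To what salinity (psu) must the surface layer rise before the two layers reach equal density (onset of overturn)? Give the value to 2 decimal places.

Neutral buoyancy requires −α(T_deep − T_surf) + β(S_deep − S_surf′) = 0.
S_surf′ = S_deep − (α/β)·ΔT = 18.26 − (1.3 × 10⁻⁴/7.6 × 10⁻⁴)·(-10.3) = 20.0218 psu.
Increase required: 20.0218 − 6.31 = 13.7118 psu.

20.02 psu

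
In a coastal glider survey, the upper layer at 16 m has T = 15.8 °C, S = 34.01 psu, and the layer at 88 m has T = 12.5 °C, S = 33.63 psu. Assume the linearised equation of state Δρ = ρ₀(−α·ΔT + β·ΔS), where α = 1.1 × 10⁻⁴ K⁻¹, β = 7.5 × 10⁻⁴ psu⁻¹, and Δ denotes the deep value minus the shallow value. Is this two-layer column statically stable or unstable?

stable

ΔT = 12.5 − 15.8 = -3.3 K and ΔS = 33.63 − 34.01 = -0.38 psu (deep − shallow).
−αΔT = 3.63 × 10⁻⁴; βΔS = -2.85 × 10⁻⁴; sum Δρ/ρ₀ = 7.80 × 10⁻⁵.
Δρ/ρ₀ > 0, so Δρ > 0: deeper water is denser → statically stable.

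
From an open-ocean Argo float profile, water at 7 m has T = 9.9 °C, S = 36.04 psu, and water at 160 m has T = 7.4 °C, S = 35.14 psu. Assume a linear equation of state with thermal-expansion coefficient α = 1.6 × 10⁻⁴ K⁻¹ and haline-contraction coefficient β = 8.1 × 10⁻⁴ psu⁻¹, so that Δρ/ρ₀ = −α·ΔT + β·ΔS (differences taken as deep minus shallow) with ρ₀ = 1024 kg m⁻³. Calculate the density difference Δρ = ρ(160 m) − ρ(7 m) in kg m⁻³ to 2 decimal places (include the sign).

ΔT = -2.5 K, ΔS = -0.90 psu (deep − shallow).
Δρ/ρ₀ = −(1.6 × 10⁻⁴)(-2.5) + (8.1 × 10⁻⁴)(-0.90) = -3.29 × 10⁻⁴.
Δρ = 1024 × (-3.29 × 10⁻⁴) = -0.34 kg m⁻³.
Negative Δρ: lighter below, statically unstable.

-0.34 kg m⁻³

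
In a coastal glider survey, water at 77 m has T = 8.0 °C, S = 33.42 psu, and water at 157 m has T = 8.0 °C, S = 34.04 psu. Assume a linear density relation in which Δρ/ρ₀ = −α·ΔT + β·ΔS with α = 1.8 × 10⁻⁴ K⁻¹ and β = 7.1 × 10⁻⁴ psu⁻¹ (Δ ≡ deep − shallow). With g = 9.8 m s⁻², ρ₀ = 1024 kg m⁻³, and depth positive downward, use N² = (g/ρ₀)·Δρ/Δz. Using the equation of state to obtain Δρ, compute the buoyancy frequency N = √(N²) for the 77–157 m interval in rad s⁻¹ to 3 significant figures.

ΔT = +0.0 K, ΔS = +0.62 psu (deep − shallow).
Δρ/ρ₀ = −αΔT + βΔS = 0 + 4.402 × 10⁻⁴ = 4.402 × 10⁻⁴, so Δρ ≈ 0.4508 kg m⁻³.
N² = (g/ρ₀)·Δρ/Δz = g·(Δρ/ρ₀)/Δz = 9.8 × 4.402 × 10⁻⁴ / 80 = 5.3925 × 10⁻⁵ s⁻².
N = √(5.3925 × 10⁻⁵) = 7.3434 × 10⁻³ rad s⁻¹ ≈ 7.34 × 10⁻³ rad s⁻¹.

7.34 × 10⁻³ rad s⁻¹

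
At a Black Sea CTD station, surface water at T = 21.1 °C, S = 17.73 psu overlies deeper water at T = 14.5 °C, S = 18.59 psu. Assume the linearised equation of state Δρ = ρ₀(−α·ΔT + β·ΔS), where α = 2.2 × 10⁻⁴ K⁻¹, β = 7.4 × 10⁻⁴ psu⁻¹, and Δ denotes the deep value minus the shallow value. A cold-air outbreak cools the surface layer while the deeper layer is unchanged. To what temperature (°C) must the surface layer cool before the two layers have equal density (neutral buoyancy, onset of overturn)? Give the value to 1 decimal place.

11.6 °C

Neutral buoyancy requires Δρ = 0, i.e. −α(T_deep − T_surf′) + β(S_deep − S_surf) = 0.
T_surf′ = T_deep − (β/α)·ΔS = 14.5 − (7.4 × 10⁻⁴/2.2 × 10⁻⁴)·(+0.86) = 11.607 °C.
Cooling required: 21.1 − (11.607) = 9.493 °C.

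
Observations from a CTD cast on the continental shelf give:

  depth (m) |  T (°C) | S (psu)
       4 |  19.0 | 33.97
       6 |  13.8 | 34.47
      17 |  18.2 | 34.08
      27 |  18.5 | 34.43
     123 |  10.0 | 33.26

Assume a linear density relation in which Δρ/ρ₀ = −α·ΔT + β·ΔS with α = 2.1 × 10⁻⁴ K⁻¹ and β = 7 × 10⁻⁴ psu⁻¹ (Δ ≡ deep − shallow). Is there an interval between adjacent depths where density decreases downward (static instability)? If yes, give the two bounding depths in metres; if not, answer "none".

Evaluate Δρ/ρ₀ = −αΔT + βΔS across each adjacent pair:
  4–6 m: −αΔT+βΔS = −(2.1 × 10⁻⁴)(-5.2)+(7 × 10⁻⁴)(+0.50) = 1.4 × 10⁻³ → stable
  6–17 m: −αΔT+βΔS = −(2.1 × 10⁻⁴)(+4.4)+(7 × 10⁻⁴)(-0.39) = -1.2 × 10⁻³ → UNSTABLE
  17–27 m: −αΔT+βΔS = −(2.1 × 10⁻⁴)(+0.3)+(7 × 10⁻⁴)(+0.35) = 1.8 × 10⁻⁴ → stable
  27–123 m: −αΔT+βΔS = −(2.1 × 10⁻⁴)(-8.5)+(7 × 10⁻⁴)(-1.17) = 9.7 × 10⁻⁴ → stable
The 6–17 m interval has Δρ < 0: lighter water underlies denser water.

6–17 m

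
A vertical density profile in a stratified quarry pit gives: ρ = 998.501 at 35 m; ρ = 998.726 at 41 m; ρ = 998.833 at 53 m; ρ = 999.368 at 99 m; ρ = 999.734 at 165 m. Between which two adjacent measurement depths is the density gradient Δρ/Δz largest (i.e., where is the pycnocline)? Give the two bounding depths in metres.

Compute the density gradient over each adjacent pair:
  35–41 m: Δρ/Δz = 0.225/6 = 0.037 kg m⁻⁴
  41–53 m: Δρ/Δz = 0.107/12 = 8.9 × 10⁻³ kg m⁻⁴
  53–99 m: Δρ/Δz = 0.535/46 = 0.012 kg m⁻⁴
  99–165 m: Δρ/Δz = 0.366/66 = 5.5 × 10⁻³ kg m⁻⁴
The largest gradient is in the 35–41 m interval — the pycnocline.

35–41 m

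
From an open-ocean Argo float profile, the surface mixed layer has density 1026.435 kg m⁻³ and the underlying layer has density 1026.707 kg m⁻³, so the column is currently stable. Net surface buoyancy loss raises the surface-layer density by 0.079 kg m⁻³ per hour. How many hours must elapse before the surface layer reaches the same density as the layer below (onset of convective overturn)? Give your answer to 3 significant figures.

3.44 hours

Density deficit of the surface layer: 1026.707 − 1026.435 = 0.272 kg m⁻³.
Required change = 0.272 / 0.079 = 3.44 hours.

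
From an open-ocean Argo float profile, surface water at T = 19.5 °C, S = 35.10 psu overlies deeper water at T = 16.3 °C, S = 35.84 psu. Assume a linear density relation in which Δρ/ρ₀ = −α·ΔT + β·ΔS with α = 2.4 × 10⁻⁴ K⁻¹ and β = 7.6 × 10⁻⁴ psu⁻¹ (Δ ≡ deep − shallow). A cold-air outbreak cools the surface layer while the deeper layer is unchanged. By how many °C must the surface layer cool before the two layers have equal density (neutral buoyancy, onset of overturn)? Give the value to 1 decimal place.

5.5 °C

Neutral buoyancy requires Δρ = 0, i.e. −α(T_deep − T_surf′) + β(S_deep − S_surf) = 0.
T_surf′ = T_deep − (β/α)·ΔS = 16.3 − (7.6 × 10⁻⁴/2.4 × 10⁻⁴)·(+0.74) = 13.957 °C.
Cooling required: 19.5 − (13.957) = 5.543 °C.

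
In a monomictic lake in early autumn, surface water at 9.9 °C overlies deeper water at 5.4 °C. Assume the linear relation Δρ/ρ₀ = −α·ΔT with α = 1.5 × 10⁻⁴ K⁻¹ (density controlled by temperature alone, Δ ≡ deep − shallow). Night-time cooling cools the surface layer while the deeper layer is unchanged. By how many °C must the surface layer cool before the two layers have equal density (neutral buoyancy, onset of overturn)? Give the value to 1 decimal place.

With temperature the only control, equal density requires T_surf′ = T_deep.
T_surf′ = 5.4 °C.
Cooling required: 9.9 − 5.4 = 4.5 °C.

4.5 °C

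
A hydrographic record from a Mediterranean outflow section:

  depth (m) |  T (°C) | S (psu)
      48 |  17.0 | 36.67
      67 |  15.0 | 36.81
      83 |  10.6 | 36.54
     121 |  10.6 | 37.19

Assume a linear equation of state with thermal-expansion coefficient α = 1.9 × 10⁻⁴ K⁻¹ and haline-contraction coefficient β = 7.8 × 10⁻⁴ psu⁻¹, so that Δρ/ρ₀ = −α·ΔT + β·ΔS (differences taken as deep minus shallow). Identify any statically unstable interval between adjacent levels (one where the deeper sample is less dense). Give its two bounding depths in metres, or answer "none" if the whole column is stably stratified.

none

Evaluate Δρ/ρ₀ = −αΔT + βΔS across each adjacent pair:
  48–67 m: −αΔT+βΔS = −(1.9 × 10⁻⁴)(-2.0)+(7.8 × 10⁻⁴)(+0.14) = 4.9 × 10⁻⁴ → stable
  67–83 m: −αΔT+βΔS = −(1.9 × 10⁻⁴)(-4.4)+(7.8 × 10⁻⁴)(-0.27) = 6.3 × 10⁻⁴ → stable
  83–121 m: −αΔT+βΔS = −(1.9 × 10⁻⁴)(+0.0)+(7.8 × 10⁻⁴)(+0.65) = 5.1 × 10⁻⁴ → stable
Every interval has Δρ > 0: the column is stably stratified throughout.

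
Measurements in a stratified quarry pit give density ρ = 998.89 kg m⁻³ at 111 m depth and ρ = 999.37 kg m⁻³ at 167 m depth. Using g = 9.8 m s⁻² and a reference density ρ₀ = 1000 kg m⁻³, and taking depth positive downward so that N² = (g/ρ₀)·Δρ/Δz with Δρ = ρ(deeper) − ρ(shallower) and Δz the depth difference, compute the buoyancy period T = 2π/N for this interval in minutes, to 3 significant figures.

11.4 min

Δρ = 999.37 − 998.89 = 0.48 kg m⁻³ over Δz = 167 − 111 = 56 m.
N² = (9.8/1000) × (0.48/56) = 8.4000 × 10⁻⁵ s⁻².
N = √(8.4000 × 10⁻⁵) = 9.1652 × 10⁻³ rad s⁻¹, so T = 2π/N = 685.55 s = 11.426 min ≈ 11.4 min.
A positive N² confirms static stability across the interval.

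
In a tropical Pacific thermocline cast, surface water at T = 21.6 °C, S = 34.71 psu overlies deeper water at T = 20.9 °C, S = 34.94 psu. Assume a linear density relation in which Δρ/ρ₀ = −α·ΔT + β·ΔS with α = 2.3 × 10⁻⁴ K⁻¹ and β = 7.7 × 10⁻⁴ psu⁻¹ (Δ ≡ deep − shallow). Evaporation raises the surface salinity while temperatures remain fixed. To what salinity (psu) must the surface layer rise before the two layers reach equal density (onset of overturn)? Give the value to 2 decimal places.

35.15 psu

Neutral buoyancy requires −α(T_deep − T_surf) + β(S_deep − S_surf′) = 0.
S_surf′ = S_deep − (α/β)·ΔT = 34.94 − (2.3 × 10⁻⁴/7.7 × 10⁻⁴)·(-0.7) = 35.1491 psu.
Increase required: 35.1491 − 34.71 = 0.4391 psu.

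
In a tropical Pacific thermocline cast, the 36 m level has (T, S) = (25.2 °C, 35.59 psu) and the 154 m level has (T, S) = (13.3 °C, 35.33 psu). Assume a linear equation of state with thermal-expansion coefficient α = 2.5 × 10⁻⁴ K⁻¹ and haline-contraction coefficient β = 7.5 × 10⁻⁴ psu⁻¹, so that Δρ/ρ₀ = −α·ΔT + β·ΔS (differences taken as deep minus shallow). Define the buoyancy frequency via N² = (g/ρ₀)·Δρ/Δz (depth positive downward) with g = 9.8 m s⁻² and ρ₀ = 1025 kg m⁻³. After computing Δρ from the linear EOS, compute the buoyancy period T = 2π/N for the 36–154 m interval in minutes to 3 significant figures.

ΔT = -11.9 K, ΔS = -0.26 psu (deep − shallow).
Δρ/ρ₀ = −αΔT + βΔS = 2.975 × 10⁻³ − 1.95 × 10⁻⁴ = 2.78 × 10⁻³, so Δρ ≈ 2.850 kg m⁻³.
N² = (g/ρ₀)·Δρ/Δz = g·(Δρ/ρ₀)/Δz = 9.8 × 2.78 × 10⁻³ / 118 = 2.3088 × 10⁻⁴ s⁻².
N = √(2.3088 × 10⁻⁴) = 0.015195 rad s⁻¹ → T = 2π/N = 413.50 s = 6.8917 min ≈ 6.89 min.

6.89 min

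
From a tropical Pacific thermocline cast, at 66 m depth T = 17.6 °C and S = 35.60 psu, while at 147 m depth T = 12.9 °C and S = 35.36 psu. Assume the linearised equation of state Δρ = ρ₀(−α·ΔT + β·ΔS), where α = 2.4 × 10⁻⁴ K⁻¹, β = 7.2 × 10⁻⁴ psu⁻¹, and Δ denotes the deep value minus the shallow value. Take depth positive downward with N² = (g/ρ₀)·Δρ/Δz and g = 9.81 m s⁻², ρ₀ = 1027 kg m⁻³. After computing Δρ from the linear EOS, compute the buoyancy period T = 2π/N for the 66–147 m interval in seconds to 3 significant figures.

584 s

ΔT = -4.7 K, ΔS = -0.24 psu (deep − shallow).
Δρ/ρ₀ = −αΔT + βΔS = 1.128 × 10⁻³ − 1.728 × 10⁻⁴ = 9.552 × 10⁻⁴, so Δρ ≈ 0.9810 kg m⁻³.
N² = (g/ρ₀)·Δρ/Δz = g·(Δρ/ρ₀)/Δz = 9.81 × 9.552 × 10⁻⁴ / 81 = 1.1569 × 10⁻⁴ s⁻².
N = √(1.1569 × 10⁻⁴) = 0.010756 rad s⁻¹ → T = 2π/N = 584.16 s ≈ 584 s.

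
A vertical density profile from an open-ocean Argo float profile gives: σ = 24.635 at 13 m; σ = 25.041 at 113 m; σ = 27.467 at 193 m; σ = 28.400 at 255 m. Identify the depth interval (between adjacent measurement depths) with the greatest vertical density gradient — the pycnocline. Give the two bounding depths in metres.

113–193 m

Compute the density gradient over each adjacent pair:
  13–113 m: Δρ/Δz = 0.406/100 = 4.1 × 10⁻³ kg m⁻⁴
  113–193 m: Δρ/Δz = 2.426/80 = 0.030 kg m⁻⁴
  193–255 m: Δρ/Δz = 0.933/62 = 0.015 kg m⁻⁴
The largest gradient is in the 113–193 m interval — the pycnocline.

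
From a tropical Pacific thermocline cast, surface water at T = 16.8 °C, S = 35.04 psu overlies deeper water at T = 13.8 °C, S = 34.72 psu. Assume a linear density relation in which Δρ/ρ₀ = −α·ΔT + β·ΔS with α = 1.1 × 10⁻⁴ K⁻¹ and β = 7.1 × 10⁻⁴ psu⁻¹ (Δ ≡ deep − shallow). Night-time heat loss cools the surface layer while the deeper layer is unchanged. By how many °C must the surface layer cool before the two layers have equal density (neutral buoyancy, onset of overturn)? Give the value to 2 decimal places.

Neutral buoyancy requires Δρ = 0, i.e. −α(T_deep − T_surf′) + β(S_deep − S_surf) = 0.
T_surf′ = T_deep − (β/α)·ΔS = 13.8 − (7.1 × 10⁻⁴/1.1 × 10⁻⁴)·(-0.32) = 15.8655 °C.
Cooling required: 16.8 − (15.8655) = 0.9345 °C.

0.93 °C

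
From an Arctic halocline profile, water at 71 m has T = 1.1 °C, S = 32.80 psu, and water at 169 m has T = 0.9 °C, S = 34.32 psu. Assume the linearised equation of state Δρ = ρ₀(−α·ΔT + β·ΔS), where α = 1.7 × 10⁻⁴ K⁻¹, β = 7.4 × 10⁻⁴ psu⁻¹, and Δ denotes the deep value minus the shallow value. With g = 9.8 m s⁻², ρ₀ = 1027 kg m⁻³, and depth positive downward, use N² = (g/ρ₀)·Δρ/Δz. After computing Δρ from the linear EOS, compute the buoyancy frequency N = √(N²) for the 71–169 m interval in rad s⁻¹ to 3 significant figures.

ΔT = -0.2 K, ΔS = +1.52 psu (deep − shallow).
Δρ/ρ₀ = −αΔT + βΔS = 3.40 × 10⁻⁵ + 1.1248 × 10⁻³ = 1.1588 × 10⁻³, so Δρ ≈ 1.190 kg m⁻³.
N² = (g/ρ₀)·Δρ/Δz = g·(Δρ/ρ₀)/Δz = 9.8 × 1.1588 × 10⁻³ / 98 = 1.1588 × 10⁻⁴ s⁻².
N = √(1.1588 × 10⁻⁴) = 0.010765 rad s⁻¹ ≈ 0.0108 rad s⁻¹.

0.0108 rad s⁻¹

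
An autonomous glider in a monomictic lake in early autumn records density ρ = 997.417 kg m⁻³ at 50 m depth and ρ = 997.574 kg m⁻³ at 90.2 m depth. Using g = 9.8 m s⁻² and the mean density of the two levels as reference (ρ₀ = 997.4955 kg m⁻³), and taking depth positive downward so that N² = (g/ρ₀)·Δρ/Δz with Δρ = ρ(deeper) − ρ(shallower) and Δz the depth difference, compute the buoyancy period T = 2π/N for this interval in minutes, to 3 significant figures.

16.9 min

Δρ = 997.574 − 997.417 = 0.157 kg m⁻³ over Δz = 90.2 − 50 = 40.2 m.
N² = (9.8/997.4955) × (0.157/40.2) = 3.8370 × 10⁻⁵ s⁻².
N = √(3.8370 × 10⁻⁵) = 6.1944 × 10⁻³ rad s⁻¹, so T = 2π/N = 1.0143 × 10³ s = 16.905 min ≈ 16.9 min.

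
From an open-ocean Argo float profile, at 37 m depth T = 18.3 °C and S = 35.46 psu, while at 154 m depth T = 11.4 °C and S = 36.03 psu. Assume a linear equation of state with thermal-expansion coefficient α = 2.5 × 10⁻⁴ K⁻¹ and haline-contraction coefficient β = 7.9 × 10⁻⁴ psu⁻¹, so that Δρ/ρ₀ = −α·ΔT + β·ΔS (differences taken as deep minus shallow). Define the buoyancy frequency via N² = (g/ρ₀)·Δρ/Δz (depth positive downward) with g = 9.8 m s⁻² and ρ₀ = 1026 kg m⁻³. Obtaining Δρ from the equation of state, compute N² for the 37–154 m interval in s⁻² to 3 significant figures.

1.82 × 10⁻⁴ s⁻²

ΔT = -6.9 K, ΔS = +0.57 psu (deep − shallow).
Δρ/ρ₀ = −αΔT + βΔS = 1.725 × 10⁻³ + 4.503 × 10⁻⁴ = 2.1753 × 10⁻³, so Δρ ≈ 2.232 kg m⁻³.
N² = (g/ρ₀)·Δρ/Δz = g·(Δρ/ρ₀)/Δz = 9.8 × 2.1753 × 10⁻³ / 117 = 1.8220 × 10⁻⁴ s⁻² ≈ 1.82 × 10⁻⁴ s⁻².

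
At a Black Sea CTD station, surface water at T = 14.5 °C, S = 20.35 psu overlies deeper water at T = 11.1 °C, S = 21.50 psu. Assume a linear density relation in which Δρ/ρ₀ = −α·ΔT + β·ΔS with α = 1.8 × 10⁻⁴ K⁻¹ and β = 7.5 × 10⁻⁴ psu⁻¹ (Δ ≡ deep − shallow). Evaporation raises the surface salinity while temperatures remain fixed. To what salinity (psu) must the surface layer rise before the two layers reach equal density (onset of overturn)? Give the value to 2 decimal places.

Neutral buoyancy requires −α(T_deep − T_surf) + β(S_deep − S_surf′) = 0.
S_surf′ = S_deep − (α/β)·ΔT = 21.50 − (1.8 × 10⁻⁴/7.5 × 10⁻⁴)·(-3.4) = 22.3160 psu.
Increase required: 22.3160 − 20.35 = 1.9660 psu.

22.32 psu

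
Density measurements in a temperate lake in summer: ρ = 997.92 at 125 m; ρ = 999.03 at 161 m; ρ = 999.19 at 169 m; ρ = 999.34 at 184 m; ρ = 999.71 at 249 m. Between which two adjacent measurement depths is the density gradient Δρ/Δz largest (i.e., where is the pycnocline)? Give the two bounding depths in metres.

Compute the density gradient over each adjacent pair:
  125–161 m: Δρ/Δz = 1.11/36 = 0.031 kg m⁻⁴
  161–169 m: Δρ/Δz = 0.16/8 = 0.020 kg m⁻⁴
  169–184 m: Δρ/Δz = 0.15/15 = 0.010 kg m⁻⁴
  184–249 m: Δρ/Δz = 0.37/65 = 5.7 × 10⁻³ kg m⁻⁴
The largest gradient is in the 125–161 m interval — the pycnocline.

125–161 m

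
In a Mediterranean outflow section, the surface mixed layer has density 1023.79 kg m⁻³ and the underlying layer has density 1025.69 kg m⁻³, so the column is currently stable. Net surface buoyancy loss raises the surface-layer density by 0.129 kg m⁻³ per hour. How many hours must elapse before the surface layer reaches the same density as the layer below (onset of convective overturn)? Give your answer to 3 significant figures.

Density deficit of the surface layer: 1025.69 − 1023.79 = 1.9 kg m⁻³.
Required change = 1.9 / 0.129 = 14.7 hours.

14.7 hours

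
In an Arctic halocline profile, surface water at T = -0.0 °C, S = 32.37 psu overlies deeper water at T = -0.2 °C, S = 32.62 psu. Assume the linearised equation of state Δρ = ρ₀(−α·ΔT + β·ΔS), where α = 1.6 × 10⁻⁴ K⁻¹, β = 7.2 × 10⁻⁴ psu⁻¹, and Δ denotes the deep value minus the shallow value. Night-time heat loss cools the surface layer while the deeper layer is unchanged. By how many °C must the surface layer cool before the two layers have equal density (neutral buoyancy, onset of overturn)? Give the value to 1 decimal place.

Neutral buoyancy requires Δρ = 0, i.e. −α(T_deep − T_surf′) + β(S_deep − S_surf) = 0.
T_surf′ = T_deep − (β/α)·ΔS = -0.2 − (7.2 × 10⁻⁴/1.6 × 10⁻⁴)·(+0.25) = -1.325 °C.
Cooling required: -0.0 − (-1.325) = 1.325 °C.

1.3 °C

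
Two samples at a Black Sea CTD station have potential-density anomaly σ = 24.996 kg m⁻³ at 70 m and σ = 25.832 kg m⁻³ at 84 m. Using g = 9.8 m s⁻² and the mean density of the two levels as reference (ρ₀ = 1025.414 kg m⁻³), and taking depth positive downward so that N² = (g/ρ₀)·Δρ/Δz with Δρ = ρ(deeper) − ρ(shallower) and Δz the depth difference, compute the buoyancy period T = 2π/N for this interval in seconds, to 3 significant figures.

Δρ = 1025.832 − 1024.996 = 0.836 kg m⁻³ over Δz = 84 − 70 = 14 m.
N² = (9.8/1025.414) × (0.836/14) = 5.7070 × 10⁻⁴ s⁻².
N = √(5.7070 × 10⁻⁴) = 0.023889 rad s⁻¹, so T = 2π/N = 263.02 s ≈ 263 s.

263 s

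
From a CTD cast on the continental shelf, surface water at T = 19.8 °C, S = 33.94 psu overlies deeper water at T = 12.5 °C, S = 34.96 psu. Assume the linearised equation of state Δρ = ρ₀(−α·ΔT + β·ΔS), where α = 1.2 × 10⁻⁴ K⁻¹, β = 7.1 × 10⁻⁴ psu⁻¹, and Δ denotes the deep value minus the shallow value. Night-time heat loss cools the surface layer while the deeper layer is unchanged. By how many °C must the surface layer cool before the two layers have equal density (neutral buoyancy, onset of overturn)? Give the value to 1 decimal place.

13.3 °C

Neutral buoyancy requires Δρ = 0, i.e. −α(T_deep − T_surf′) + β(S_deep − S_surf) = 0.
T_surf′ = T_deep − (β/α)·ΔS = 12.5 − (7.1 × 10⁻⁴/1.2 × 10⁻⁴)·(+1.02) = 6.465 °C.
Cooling required: 19.8 − (6.465) = 13.335 °C.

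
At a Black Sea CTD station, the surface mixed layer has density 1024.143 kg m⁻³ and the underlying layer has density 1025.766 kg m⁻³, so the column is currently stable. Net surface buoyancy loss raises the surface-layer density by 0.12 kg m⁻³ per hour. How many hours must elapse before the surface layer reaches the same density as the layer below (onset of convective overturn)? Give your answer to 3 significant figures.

Density deficit of the surface layer: 1025.766 − 1024.143 = 1.623 kg m⁻³.
Required change = 1.623 / 0.12 = 13.5 hours.

13.5 hours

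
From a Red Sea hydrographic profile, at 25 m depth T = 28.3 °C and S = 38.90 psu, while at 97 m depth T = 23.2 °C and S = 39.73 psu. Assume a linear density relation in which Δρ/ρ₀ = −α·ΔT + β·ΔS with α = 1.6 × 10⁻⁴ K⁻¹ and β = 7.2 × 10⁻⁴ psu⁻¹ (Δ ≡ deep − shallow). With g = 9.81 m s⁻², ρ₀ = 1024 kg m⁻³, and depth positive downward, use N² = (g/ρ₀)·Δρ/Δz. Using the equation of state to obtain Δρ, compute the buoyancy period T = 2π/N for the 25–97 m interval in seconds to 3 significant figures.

453 s

ΔT = -5.1 K, ΔS = +0.83 psu (deep − shallow).
Δρ/ρ₀ = −αΔT + βΔS = 8.16 × 10⁻⁴ + 5.976 × 10⁻⁴ = 1.4136 × 10⁻³, so Δρ ≈ 1.448 kg m⁻³.
N² = (g/ρ₀)·Δρ/Δz = g·(Δρ/ρ₀)/Δz = 9.81 × 1.4136 × 10⁻³ / 72 = 1.9260 × 10⁻⁴ s⁻².
N = √(1.9260 × 10⁻⁴) = 0.013878 rad s⁻¹ → T = 2π/N = 452.74 s ≈ 453 s.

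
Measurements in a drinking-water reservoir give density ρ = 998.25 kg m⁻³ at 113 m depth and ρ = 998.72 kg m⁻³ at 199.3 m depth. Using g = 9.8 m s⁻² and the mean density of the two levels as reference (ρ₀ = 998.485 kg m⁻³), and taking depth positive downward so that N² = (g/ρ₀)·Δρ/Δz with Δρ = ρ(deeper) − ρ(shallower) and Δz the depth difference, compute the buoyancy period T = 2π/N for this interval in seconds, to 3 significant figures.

859 s

Δρ = 998.72 − 998.25 = 0.47 kg m⁻³ over Δz = 199.3 − 113 = 86.3 m.
N² = (9.8/998.485) × (0.47/86.3) = 5.3453 × 10⁻⁵ s⁻².
N = √(5.3453 × 10⁻⁵) = 7.3112 × 10⁻³ rad s⁻¹, so T = 2π/N = 859.39 s ≈ 859 s.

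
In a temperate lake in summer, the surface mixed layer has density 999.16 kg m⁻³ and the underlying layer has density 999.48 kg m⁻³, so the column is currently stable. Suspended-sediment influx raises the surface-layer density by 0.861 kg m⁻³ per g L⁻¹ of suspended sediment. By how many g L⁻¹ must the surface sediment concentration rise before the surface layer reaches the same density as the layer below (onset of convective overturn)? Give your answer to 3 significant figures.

Density deficit of the surface layer: 999.48 − 999.16 = 0.32 kg m⁻³.
Required change = 0.32 / 0.861 = 0.372 g L⁻¹.

0.372 g L⁻¹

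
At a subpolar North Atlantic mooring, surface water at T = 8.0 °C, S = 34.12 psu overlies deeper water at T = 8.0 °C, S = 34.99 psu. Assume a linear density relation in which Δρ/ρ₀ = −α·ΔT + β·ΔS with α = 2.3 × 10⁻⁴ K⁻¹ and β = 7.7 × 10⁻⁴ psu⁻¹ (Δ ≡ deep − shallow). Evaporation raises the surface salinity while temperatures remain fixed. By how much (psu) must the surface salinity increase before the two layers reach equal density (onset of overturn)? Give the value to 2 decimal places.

0.87 psu

Neutral buoyancy requires −α(T_deep − T_surf) + β(S_deep − S_surf′) = 0.
S_surf′ = S_deep − (α/β)·ΔT = 34.99 − (2.3 × 10⁻⁴/7.7 × 10⁻⁴)·(+0.0) = 34.9900 psu.
Increase required: 34.9900 − 34.12 = 0.8700 psu.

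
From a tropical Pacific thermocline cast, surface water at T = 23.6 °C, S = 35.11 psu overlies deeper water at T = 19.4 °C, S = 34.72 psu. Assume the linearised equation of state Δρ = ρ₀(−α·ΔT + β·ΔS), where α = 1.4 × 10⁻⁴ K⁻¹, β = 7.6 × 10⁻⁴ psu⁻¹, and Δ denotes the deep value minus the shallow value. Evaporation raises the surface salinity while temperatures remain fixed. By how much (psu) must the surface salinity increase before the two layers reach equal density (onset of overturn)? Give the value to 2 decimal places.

0.38 psu

Neutral buoyancy requires −α(T_deep − T_surf) + β(S_deep − S_surf′) = 0.
S_surf′ = S_deep − (α/β)·ΔT = 34.72 − (1.4 × 10⁻⁴/7.6 × 10⁻⁴)·(-4.2) = 35.4937 psu.
Increase required: 35.4937 − 35.11 = 0.3837 psu.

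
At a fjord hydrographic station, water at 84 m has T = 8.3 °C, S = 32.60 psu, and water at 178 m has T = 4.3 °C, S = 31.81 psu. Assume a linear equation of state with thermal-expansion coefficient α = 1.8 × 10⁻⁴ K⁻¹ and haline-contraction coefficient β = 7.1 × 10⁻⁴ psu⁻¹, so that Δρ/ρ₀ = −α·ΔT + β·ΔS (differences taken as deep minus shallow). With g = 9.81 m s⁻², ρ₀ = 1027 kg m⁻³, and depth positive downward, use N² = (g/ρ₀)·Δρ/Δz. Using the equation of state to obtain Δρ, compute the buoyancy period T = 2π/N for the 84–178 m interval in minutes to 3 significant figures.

25.7 min

ΔT = -4.0 K, ΔS = -0.79 psu (deep − shallow).
Δρ/ρ₀ = −αΔT + βΔS = 7.20 × 10⁻⁴ − 5.609 × 10⁻⁴ = 1.591 × 10⁻⁴, so Δρ ≈ 0.1634 kg m⁻³.
N² = (g/ρ₀)·Δρ/Δz = g·(Δρ/ρ₀)/Δz = 9.81 × 1.591 × 10⁻⁴ / 94 = 1.6604 × 10⁻⁵ s⁻².
N = √(1.6604 × 10⁻⁵) = 4.0748 × 10⁻³ rad s⁻¹ → T = 2π/N = 1.5420 × 10³ s = 25.700 min ≈ 25.7 min.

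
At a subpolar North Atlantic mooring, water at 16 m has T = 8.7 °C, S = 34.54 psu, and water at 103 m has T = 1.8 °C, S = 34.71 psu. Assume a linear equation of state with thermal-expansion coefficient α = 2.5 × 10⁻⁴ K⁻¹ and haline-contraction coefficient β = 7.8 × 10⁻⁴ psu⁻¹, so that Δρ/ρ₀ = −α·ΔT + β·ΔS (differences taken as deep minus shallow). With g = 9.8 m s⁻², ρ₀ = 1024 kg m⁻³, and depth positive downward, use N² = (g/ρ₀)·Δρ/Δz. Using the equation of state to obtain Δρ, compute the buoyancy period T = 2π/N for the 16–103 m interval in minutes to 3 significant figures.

7.24 min

ΔT = -6.9 K, ΔS = +0.17 psu (deep − shallow).
Δρ/ρ₀ = −αΔT + βΔS = 1.725 × 10⁻³ + 1.326 × 10⁻⁴ = 1.8576 × 10⁻³, so Δρ ≈ 1.902 kg m⁻³.
N² = (g/ρ₀)·Δρ/Δz = g·(Δρ/ρ₀)/Δz = 9.8 × 1.8576 × 10⁻³ / 87 = 2.0925 × 10⁻⁴ s⁻².
N = √(2.0925 × 10⁻⁴) = 0.014465 rad s⁻¹ → T = 2π/N = 434.37 s = 7.2395 min ≈ 7.24 min.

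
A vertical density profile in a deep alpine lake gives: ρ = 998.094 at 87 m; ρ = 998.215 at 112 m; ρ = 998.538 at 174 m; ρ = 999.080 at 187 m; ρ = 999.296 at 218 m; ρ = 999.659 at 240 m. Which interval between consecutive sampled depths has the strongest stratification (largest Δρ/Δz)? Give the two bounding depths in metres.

Compute the density gradient over each adjacent pair:
  87–112 m: Δρ/Δz = 0.121/25 = 4.8 × 10⁻³ kg m⁻⁴
  112–174 m: Δρ/Δz = 0.323/62 = 5.2 × 10⁻³ kg m⁻⁴
  174–187 m: Δρ/Δz = 0.542/13 = 0.042 kg m⁻⁴
  187–218 m: Δρ/Δz = 0.216/31 = 7.0 × 10⁻³ kg m⁻⁴
  218–240 m: Δρ/Δz = 0.363/22 = 0.017 kg m⁻⁴
The largest gradient is in the 174–187 m interval — the pycnocline.

174–187 m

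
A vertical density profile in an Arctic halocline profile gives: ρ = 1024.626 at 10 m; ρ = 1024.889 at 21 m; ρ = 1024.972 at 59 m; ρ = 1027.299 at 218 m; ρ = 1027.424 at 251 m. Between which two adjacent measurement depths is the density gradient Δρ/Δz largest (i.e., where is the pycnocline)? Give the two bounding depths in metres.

Compute the density gradient over each adjacent pair:
  10–21 m: Δρ/Δz = 0.263/11 = 0.024 kg m⁻⁴
  21–59 m: Δρ/Δz = 0.083/38 = 2.2 × 10⁻³ kg m⁻⁴
  59–218 m: Δρ/Δz = 2.327/159 = 0.015 kg m⁻⁴
  218–251 m: Δρ/Δz = 0.125/33 = 3.8 × 10⁻³ kg m⁻⁴
The largest gradient is in the 10–21 m interval — the pycnocline.

10–21 m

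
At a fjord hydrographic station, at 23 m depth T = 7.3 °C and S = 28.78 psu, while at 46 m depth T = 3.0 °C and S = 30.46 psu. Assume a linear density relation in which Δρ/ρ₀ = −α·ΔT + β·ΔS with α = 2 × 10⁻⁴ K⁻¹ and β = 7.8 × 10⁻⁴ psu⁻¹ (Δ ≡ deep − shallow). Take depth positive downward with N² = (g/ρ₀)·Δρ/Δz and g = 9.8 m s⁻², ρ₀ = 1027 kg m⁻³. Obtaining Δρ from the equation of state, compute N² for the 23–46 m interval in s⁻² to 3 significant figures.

ΔT = -4.3 K, ΔS = +1.68 psu (deep − shallow).
Δρ/ρ₀ = −αΔT + βΔS = 8.60 × 10⁻⁴ + 1.3104 × 10⁻³ = 2.1704 × 10⁻³, so Δρ ≈ 2.229 kg m⁻³.
N² = (g/ρ₀)·Δρ/Δz = g·(Δρ/ρ₀)/Δz = 9.8 × 2.1704 × 10⁻³ / 23 = 9.2478 × 10⁻⁴ s⁻² ≈ 9.25 × 10⁻⁴ s⁻².

9.25 × 10⁻⁴ s⁻²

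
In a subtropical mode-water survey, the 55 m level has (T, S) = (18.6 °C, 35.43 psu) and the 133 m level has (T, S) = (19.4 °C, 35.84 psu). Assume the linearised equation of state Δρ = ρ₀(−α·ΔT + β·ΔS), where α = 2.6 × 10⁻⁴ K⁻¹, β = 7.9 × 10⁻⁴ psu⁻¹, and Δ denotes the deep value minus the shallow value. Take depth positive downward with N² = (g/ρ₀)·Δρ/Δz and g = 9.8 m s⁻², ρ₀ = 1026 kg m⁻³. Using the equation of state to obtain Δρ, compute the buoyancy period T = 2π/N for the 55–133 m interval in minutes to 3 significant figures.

ΔT = +0.8 K, ΔS = +0.41 psu (deep − shallow).
Δρ/ρ₀ = −αΔT + βΔS = -2.08 × 10⁻⁴ + 3.239 × 10⁻⁴ = 1.159 × 10⁻⁴, so Δρ ≈ 0.1189 kg m⁻³.
N² = (g/ρ₀)·Δρ/Δz = g·(Δρ/ρ₀)/Δz = 9.8 × 1.159 × 10⁻⁴ / 78 = 1.4562 × 10⁻⁵ s⁻².
N = √(1.4562 × 10⁻⁵) = 3.8160 × 10⁻³ rad s⁻¹ → T = 2π/N = 1.6465 × 10³ s = 27.442 min ≈ 27.4 min.

27.4 min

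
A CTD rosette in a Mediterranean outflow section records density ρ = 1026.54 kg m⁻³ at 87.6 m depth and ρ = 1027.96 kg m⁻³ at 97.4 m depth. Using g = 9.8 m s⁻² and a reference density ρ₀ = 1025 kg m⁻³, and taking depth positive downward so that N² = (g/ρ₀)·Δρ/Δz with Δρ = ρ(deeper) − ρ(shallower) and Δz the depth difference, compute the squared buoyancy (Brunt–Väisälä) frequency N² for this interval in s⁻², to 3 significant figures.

1.39 × 10⁻³ s⁻²

Δρ = 1027.96 − 1026.54 = 1.42 kg m⁻³ over Δz = 97.4 − 87.6 = 9.8 m.
N² = (9.8/1025) × (1.42/9.8) = 1.3854 × 10⁻³ s⁻² ≈ 1.39 × 10⁻³ s⁻².
N² > 0, so the interval is statically stable.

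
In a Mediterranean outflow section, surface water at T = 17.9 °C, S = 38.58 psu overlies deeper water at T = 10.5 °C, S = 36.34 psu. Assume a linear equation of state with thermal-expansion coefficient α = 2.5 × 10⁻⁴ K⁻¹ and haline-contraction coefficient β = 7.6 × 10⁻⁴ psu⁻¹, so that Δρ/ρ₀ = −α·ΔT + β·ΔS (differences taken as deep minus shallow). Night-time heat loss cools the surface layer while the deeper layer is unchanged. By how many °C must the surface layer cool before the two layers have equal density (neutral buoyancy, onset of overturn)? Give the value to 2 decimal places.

0.59 °C

Neutral buoyancy requires Δρ = 0, i.e. −α(T_deep − T_surf′) + β(S_deep − S_surf) = 0.
T_surf′ = T_deep − (β/α)·ΔS = 10.5 − (7.6 × 10⁻⁴/2.5 × 10⁻⁴)·(-2.24) = 17.3096 °C.
Cooling required: 17.9 − (17.3096) = 0.5904 °C.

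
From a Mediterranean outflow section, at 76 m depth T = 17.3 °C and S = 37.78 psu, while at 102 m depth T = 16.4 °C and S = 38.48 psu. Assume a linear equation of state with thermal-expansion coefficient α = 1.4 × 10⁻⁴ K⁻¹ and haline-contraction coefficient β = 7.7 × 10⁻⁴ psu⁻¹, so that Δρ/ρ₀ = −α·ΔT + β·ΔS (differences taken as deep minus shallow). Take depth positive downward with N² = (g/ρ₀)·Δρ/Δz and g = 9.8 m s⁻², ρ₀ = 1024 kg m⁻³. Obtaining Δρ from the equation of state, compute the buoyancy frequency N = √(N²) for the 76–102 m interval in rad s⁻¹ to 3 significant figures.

0.0158 rad s⁻¹

ΔT = -0.9 K, ΔS = +0.70 psu (deep − shallow).
Δρ/ρ₀ = −αΔT + βΔS = 1.26 × 10⁻⁴ + 5.39 × 10⁻⁴ = 6.65 × 10⁻⁴, so Δρ ≈ 0.6810 kg m⁻³.
N² = (g/ρ₀)·Δρ/Δz = g·(Δρ/ρ₀)/Δz = 9.8 × 6.65 × 10⁻⁴ / 26 = 2.5065 × 10⁻⁴ s⁻².
N = √(2.5065 × 10⁻⁴) = 0.015832 rad s⁻¹ ≈ 0.0158 rad s⁻¹.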